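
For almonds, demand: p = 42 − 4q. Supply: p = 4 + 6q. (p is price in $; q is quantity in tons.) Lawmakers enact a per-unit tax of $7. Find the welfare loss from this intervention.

$2.45

Competitive equilibrium: 42 − 4q = 4 + 6q → q* = 3.8, p* = 26.8.
With the tax, the buyer price exceeds the seller price by 7: (42 − 4q) − (4 + 6q) = 7 → q' = 3.1.
Δq = 3.8 − 3.1 = 0.7; the wedge equals the tax, 7.
Welfare loss = ½ × 0.7 × 7 = $2.45.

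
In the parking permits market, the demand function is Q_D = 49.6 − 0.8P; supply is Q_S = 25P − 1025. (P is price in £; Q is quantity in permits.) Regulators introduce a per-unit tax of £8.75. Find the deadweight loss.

£29.68

In inverse form: demand P = 62 − 1.25Q, supply P = 41 + 0.04Q.
Competitive equilibrium: 62 − 1.25Q = 41 + 0.04Q → Q* = 16.2791, P* = 41.6512.
With the tax, the buyer price exceeds the seller price by 8.75: (62 − 1.25Q) − (41 + 0.04Q) = 8.75 → Q' = 9.4961.
ΔQ = 16.2791 − 9.4961 = 6.783; the wedge equals the tax, 8.75.
Deadweight loss = ½ × 6.783 × 8.75 = £29.68.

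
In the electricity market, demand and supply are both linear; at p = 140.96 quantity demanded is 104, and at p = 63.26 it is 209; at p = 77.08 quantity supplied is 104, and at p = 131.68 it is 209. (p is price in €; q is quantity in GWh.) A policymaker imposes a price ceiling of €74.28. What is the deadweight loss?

€1981.54

Demand slope = (63.26 − 140.96)/(209 − 104) = −0.74, so p = 217.92 − 0.74q.
Supply slope = (131.68 − 77.08)/(209 − 104) = 0.52, so p = 23 + 0.52q.
Competitive equilibrium: 217.92 − 0.74q = 23 + 0.52q → q* = 154.6984, p* = 103.4432.
At the ceiling p = 74.28, quantity supplied = (74.28 − 23)/0.52 = 98.6154.
Willingness to pay at q' = 98.6154: 217.92 − 0.74·98.6154 = 144.9446.
Δq = 154.6984 − 98.6154 = 56.083; wedge = 144.9446 − 74.28 = 70.6646.
The triangle = ½ × 56.083 × 70.6646 = €1981.54.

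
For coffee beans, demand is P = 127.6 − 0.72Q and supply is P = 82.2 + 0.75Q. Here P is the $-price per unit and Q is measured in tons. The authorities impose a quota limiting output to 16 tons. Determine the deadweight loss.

$162.83

Competitive equilibrium: 127.6 − 0.72Q = 82.2 + 0.75Q → Q* = 30.88435, P* = 105.36327.
At Q = 16: demand price = 127.6 − 0.72·16 = 116.08; supply price = 82.2 + 0.75·16 = 94.2.
ΔQ = 30.88435 − 16 = 14.88435; wedge = 116.08 − 94.2 = 21.88.
Welfare loss = ½ × 14.88435 × 21.88 = $162.83.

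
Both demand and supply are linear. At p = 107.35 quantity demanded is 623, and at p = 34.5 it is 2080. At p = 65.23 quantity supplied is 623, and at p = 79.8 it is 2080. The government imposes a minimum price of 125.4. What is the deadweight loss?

33899.07

Demand slope = (34.5 − 107.35)/(2080 − 623) = −0.05, so p = 138.5 − 0.05q.
Supply slope = (79.8 − 65.23)/(2080 − 623) = 0.01, so p = 59 + 0.01q.
Competitive equilibrium: 138.5 − 0.05q = 59 + 0.01q → q* = 1325, p* = 72.25.
At the floor p = 125.4, quantity demanded = (138.5 − 125.4)/0.05 = 262.
Sellers' marginal cost at q' = 262: 59 + 0.01·262 = 61.62.
Δq = 1325 − 262 = 1063; wedge = 125.4 − 61.62 = 63.78.
DWL = ½ × 1063 × 63.78 = 33899.07.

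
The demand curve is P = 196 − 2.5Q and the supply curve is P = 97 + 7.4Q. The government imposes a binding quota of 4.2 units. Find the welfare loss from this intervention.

Competitive equilibrium: 196 − 2.5Q = 97 + 7.4Q → Q* = 10, P* = 171.
At Q = 4.2: demand price = 196 − 2.5·4.2 = 185.5; supply price = 97 + 7.4·4.2 = 128.08.
ΔQ = 10 − 4.2 = 5.8; wedge = 185.5 − 128.08 = 57.42.
Welfare loss = ½ × 5.8 × 57.42 = 166.518.

166.518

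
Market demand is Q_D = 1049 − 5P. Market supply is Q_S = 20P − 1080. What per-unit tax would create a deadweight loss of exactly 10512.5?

In inverse form: demand P = 209.8 − 0.2Q, supply P = 54 + 0.05Q.
Competitive equilibrium: 209.8 − 0.2Q = 54 + 0.05Q → Q* = 623.2, P* = 85.16.
A tax t gives ΔQ = t/0.25 and wedge t, so DWL = t²/0.5.
t²/0.5 = 10512.5 → t² = 5256.25 → t = 72.5.

72.5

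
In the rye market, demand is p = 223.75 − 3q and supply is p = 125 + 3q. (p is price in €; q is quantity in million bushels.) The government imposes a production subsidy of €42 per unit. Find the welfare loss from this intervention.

Competitive equilibrium: 223.75 − 3q = 125 + 3q → q* = 16.4583, p* = 174.375.
The subsidy lowers effective supply by 42: p = 83 + 3q.
New quantity: 223.75 − 3q = 83 + 3q → q' = 23.4583.
Overproduction Δq = 23.4583 − 16.4583 = 7; wedge = subsidy = 42.
Welfare loss = ½ × 7 × 42 = €147 million.

€147 million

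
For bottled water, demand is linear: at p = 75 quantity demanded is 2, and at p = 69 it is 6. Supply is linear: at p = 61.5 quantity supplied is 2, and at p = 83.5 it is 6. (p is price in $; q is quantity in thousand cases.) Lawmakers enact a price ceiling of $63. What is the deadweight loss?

$9.60 thousand

Demand slope = (69 − 75)/(6 − 2) = −1.5, so p = 78 − 1.5q.
Supply slope = (83.5 − 61.5)/(6 − 2) = 5.5, so p = 50.5 + 5.5q.
Competitive equilibrium: 78 − 1.5q = 50.5 + 5.5q → q* = 3.9286, p* = 72.1071.
At the ceiling p = 63, quantity supplied = (63 − 50.5)/5.5 = 2.2727.
Willingness to pay at q' = 2.2727: 78 − 1.5·2.2727 = 74.591.
Δq = 3.9286 − 2.2727 = 1.6559; wedge = 74.591 − 63 = 11.591.
Deadweight loss = ½ × 1.6559 × 11.591 = $9.60 thousand.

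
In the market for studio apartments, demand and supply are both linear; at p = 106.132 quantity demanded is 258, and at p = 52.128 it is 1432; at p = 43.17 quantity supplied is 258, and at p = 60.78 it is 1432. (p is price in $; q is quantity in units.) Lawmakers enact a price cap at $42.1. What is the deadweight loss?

$37140.04

Demand slope = (52.128 − 106.132)/(1432 − 258) = −0.046, so p = 118 − 0.046q.
Supply slope = (60.78 − 43.17)/(1432 − 258) = 0.015, so p = 39.3 + 0.015q.
Competitive equilibrium: 118 − 0.046q = 39.3 + 0.015q → q* = 1290.16393, p* = 58.65246.
At the ceiling p = 42.1, quantity supplied = (42.1 − 39.3)/0.015 = 186.66667.
Willingness to pay at q' = 186.66667: 118 − 0.046·186.66667 = 109.41333.
Δq = 1290.16393 − 186.66667 = 1103.49726; wedge = 109.41333 − 42.1 = 67.31333.
The triangle = ½ × 1103.49726 × 67.31333 = $37140.04.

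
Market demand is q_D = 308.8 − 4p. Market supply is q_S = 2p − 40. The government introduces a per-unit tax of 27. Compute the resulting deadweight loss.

486

In inverse form: demand p = 77.2 − 0.25q, supply p = 20 + 0.5q.
Competitive equilibrium: 77.2 − 0.25q = 20 + 0.5q → q* = 76.2667, p* = 58.1333.
With the tax, the buyer price exceeds the seller price by 27: (77.2 − 0.25q) − (20 + 0.5q) = 27 → q' = 40.2667.
Δq = 76.2667 − 40.2667 = 36; the wedge equals the tax, 27.
DWL = ½ × 36 × 27 = 486.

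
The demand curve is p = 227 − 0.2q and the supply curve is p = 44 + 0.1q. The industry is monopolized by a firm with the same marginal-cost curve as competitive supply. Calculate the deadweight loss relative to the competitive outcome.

8930.40

Competitive equilibrium: 227 − 0.2q = 44 + 0.1q → q* = 610, p* = 105.
Marginal revenue: MR = 227 − 0.4q. Set MR = MC: 227 − 0.4q = 44 + 0.1q → q_m = 366.
Price p_m = 227 − 0.2·366 = 153.8; MC(q_m) = 44 + 0.1·366 = 80.6.
Competitive q* = 610, so Δq = 244; wedge = 153.8 − 80.6 = 73.2.
DWL = ½ × 244 × 73.2 = 8930.40.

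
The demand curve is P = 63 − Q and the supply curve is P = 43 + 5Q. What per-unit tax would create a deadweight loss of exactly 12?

Competitive equilibrium: 63 − Q = 43 + 5Q → Q* = 3.3333, P* = 59.6667.
A tax t gives ΔQ = t/6 and wedge t, so DWL = t²/12.
t²/12 = 12 → t² = 144 → t = 12.

12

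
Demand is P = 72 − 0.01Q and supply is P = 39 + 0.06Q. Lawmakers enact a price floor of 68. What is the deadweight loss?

Competitive equilibrium: 72 − 0.01Q = 39 + 0.06Q → Q* = 471.4286, P* = 67.2857.
At the floor P = 68, quantity demanded = (72 − 68)/0.01 = 400.
Sellers' marginal cost at Q' = 400: 39 + 0.06·400 = 63.
ΔQ = 471.4286 − 400 = 71.4286; wedge = 68 − 63 = 5.
The triangle = ½ × 71.4286 × 5 = 178.57.

178.57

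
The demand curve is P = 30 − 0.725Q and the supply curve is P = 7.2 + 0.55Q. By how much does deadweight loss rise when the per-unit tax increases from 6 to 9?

Competitive equilibrium: 30 − 0.725Q = 7.2 + 0.55Q → Q* = 17.8824, P* = 17.0353.
For a per-unit tax t: ΔQ = t/1.275, so DWL = ½·t·(t/1.275) = t²/2.55.
At t = 6: DWL = 14.118. At t = 9: DWL = 31.765.
Increase = 31.765 − 14.118 = 17.65.

17.65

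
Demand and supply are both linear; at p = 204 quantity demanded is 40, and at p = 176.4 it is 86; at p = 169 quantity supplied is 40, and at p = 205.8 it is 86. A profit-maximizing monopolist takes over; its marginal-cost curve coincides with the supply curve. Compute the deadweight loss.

Demand slope = (176.4 − 204)/(86 − 40) = −0.6, so p = 228 − 0.6q.
Supply slope = (205.8 − 169)/(86 − 40) = 0.8, so p = 137 + 0.8q.
Competitive equilibrium: 228 − 0.6q = 137 + 0.8q → q* = 65, p* = 189.
Marginal revenue: MR = 228 − 1.2q. Set MR = MC: 228 − 1.2q = 137 + 0.8q → q_m = 45.5.
Price p_m = 228 − 0.6·45.5 = 200.7; MC(q_m) = 137 + 0.8·45.5 = 173.4.
Competitive q* = 65, so Δq = 19.5; wedge = 200.7 − 173.4 = 27.3.
Deadweight loss = ½ × 19.5 × 27.3 = 266.175.

266.175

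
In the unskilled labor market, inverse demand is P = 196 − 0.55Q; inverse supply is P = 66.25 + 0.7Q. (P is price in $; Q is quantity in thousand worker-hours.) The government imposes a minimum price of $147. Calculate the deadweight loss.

Competitive equilibrium: 196 − 0.55Q = 66.25 + 0.7Q → Q* = 103.8, P* = 138.91.
At the floor P = 147, quantity demanded = (196 − 147)/0.55 = 89.0909.
Sellers' marginal cost at Q' = 89.0909: 66.25 + 0.7·89.0909 = 128.6136.
ΔQ = 103.8 − 89.0909 = 14.7091; wedge = 147 − 128.6136 = 18.3864.
Welfare loss = ½ × 14.7091 × 18.3864 = $135.22 thousand.

$135.22 thousand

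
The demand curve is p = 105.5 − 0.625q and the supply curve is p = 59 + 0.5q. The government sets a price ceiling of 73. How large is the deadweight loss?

100

Competitive equilibrium: 105.5 − 0.625q = 59 + 0.5q → q* = 41.3333, p* = 79.6667.
At the ceiling p = 73, quantity supplied = (73 − 59)/0.5 = 28.
Willingness to pay at q' = 28: 105.5 − 0.625·28 = 88.
Δq = 41.3333 − 28 = 13.3333; wedge = 88 − 73 = 15.
Welfare loss = ½ × 13.3333 × 15 = 100.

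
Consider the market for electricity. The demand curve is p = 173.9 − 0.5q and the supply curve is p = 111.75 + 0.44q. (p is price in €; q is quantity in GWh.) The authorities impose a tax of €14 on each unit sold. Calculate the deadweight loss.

€104.26

Competitive equilibrium: 173.9 − 0.5q = 111.75 + 0.44q → q* = 66.117, p* = 140.8415.
With the tax, the buyer price exceeds the seller price by 14: (173.9 − 0.5q) − (111.75 + 0.44q) = 14 → q' = 51.2234.
Δq = 66.117 − 51.2234 = 14.8936; the wedge equals the tax, 14.
The triangle = ½ × 14.8936 × 14 = €104.26.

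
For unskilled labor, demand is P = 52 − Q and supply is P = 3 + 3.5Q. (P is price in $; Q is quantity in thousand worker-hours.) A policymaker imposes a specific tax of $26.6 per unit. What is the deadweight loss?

Competitive equilibrium: 52 − Q = 3 + 3.5Q → Q* = 10.8889, P* = 41.1111.
With the tax, the buyer price exceeds the seller price by 26.6: (52 − Q) − (3 + 3.5Q) = 26.6 → Q' = 4.9778.
ΔQ = 10.8889 − 4.9778 = 5.9111; the wedge equals the tax, 26.6.
The triangle = ½ × 5.9111 × 26.6 = $78.62 thousand.

$78.62 thousand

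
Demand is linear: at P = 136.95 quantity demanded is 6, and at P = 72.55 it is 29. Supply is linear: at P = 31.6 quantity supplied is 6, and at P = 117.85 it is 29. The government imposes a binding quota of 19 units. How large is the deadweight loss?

Demand slope = (72.55 − 136.95)/(29 − 6) = −2.8, so P = 153.75 − 2.8Q.
Supply slope = (117.85 − 31.6)/(29 − 6) = 3.75, so P = 9.1 + 3.75Q.
Competitive equilibrium: 153.75 − 2.8Q = 9.1 + 3.75Q → Q* = 22.084, P* = 91.9149.
At Q = 19: demand price = 153.75 − 2.8·19 = 100.55; supply price = 9.1 + 3.75·19 = 80.35.
ΔQ = 22.084 − 19 = 3.084; wedge = 100.55 − 80.35 = 20.2.
The triangle = ½ × 3.084 × 20.2 = 31.15.

31.15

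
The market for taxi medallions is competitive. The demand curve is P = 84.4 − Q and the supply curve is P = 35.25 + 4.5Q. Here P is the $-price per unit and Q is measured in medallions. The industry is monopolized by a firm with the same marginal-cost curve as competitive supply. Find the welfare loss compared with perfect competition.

Competitive equilibrium: 84.4 − Q = 35.25 + 4.5Q → Q* = 8.9364, P* = 75.4636.
Marginal revenue: MR = 84.4 − 2Q. Set MR = MC: 84.4 − 2Q = 35.25 + 4.5Q → Q_m = 7.5615.
Price P_m = 84.4 − 1·7.5615 = 76.8385; MC(Q_m) = 35.25 + 4.5·7.5615 = 69.2768.
Competitive Q* = 8.9364, so ΔQ = 1.3749; wedge = 76.8385 − 69.2768 = 7.5617.
DWL = ½ × 1.3749 × 7.5617 = $5.20.

$5.20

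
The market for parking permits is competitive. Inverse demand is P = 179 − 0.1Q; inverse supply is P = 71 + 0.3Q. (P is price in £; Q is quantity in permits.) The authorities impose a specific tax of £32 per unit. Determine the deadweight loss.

£1280

Competitive equilibrium: 179 − 0.1Q = 71 + 0.3Q → Q* = 270, P* = 152.
With the tax, the buyer price exceeds the seller price by 32: (179 − 0.1Q) − (71 + 0.3Q) = 32 → Q' = 190.
ΔQ = 270 − 190 = 80; the wedge equals the tax, 32.
DWL = ½ × 80 × 32 = £1280.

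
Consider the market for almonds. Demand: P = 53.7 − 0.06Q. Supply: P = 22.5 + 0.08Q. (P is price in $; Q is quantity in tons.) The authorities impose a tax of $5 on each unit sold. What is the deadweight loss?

Competitive equilibrium: 53.7 − 0.06Q = 22.5 + 0.08Q → Q* = 222.8571, P* = 40.3286.
With the tax, the buyer price exceeds the seller price by 5: (53.7 − 0.06Q) − (22.5 + 0.08Q) = 5 → Q' = 187.1429.
ΔQ = 222.8571 − 187.1429 = 35.7142; the wedge equals the tax, 5.
The triangle = ½ × 35.7142 × 5 = $89.29.

$89.29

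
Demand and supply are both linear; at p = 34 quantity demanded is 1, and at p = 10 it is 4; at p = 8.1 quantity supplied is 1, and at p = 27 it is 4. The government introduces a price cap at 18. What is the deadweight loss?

0.41

Demand slope = (10 − 34)/(4 − 1) = −8, so p = 42 − 8q.
Supply slope = (27 − 8.1)/(4 − 1) = 6.3, so p = 1.8 + 6.3q.
Competitive equilibrium: 42 − 8q = 1.8 + 6.3q → q* = 2.8112, p* = 19.5105.
At the ceiling p = 18, quantity supplied = (18 − 1.8)/6.3 = 2.5714.
Willingness to pay at q' = 2.5714: 42 − 8·2.5714 = 21.4288.
Δq = 2.8112 − 2.5714 = 0.2398; wedge = 21.4288 − 18 = 3.4288.
Welfare loss = ½ × 0.2398 × 3.4288 = 0.41.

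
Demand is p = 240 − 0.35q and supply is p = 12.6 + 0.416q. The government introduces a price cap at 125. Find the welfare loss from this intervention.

272.52

Competitive equilibrium: 240 − 0.35q = 12.6 + 0.416q → q* = 296.8668, p* = 136.0966.
At the ceiling p = 125, quantity supplied = (125 − 12.6)/0.416 = 270.1923.
Willingness to pay at q' = 270.1923: 240 − 0.35·270.1923 = 145.4327.
Δq = 296.8668 − 270.1923 = 26.6745; wedge = 145.4327 − 125 = 20.4327.
Deadweight loss = ½ × 26.6745 × 20.4327 = 272.52.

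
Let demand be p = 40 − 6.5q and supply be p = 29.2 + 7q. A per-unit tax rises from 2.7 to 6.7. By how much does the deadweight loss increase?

1.39

Competitive equilibrium: 40 − 6.5q = 29.2 + 7q → q* = 0.8, p* = 34.8.
For a per-unit tax t: Δq = t/13.5, so DWL = ½·t·(t/13.5) = t²/27.
At t = 2.7: DWL = 0.27. At t = 6.7: DWL = 1.663.
Increase = 1.663 − 0.27 = 1.39.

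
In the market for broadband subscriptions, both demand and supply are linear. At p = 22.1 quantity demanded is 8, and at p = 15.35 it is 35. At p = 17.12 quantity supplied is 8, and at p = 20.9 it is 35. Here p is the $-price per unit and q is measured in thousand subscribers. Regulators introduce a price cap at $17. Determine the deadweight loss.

$36.21 thousand

Demand slope = (15.35 − 22.1)/(35 − 8) = −0.25, so p = 24.1 − 0.25q.
Supply slope = (20.9 − 17.12)/(35 − 8) = 0.14, so p = 16 + 0.14q.
Competitive equilibrium: 24.1 − 0.25q = 16 + 0.14q → q* = 20.7692, p* = 18.9077.
At the ceiling p = 17, quantity supplied = (17 − 16)/0.14 = 7.1429.
Willingness to pay at q' = 7.1429: 24.1 − 0.25·7.1429 = 22.3143.
Δq = 20.7692 − 7.1429 = 13.6263; wedge = 22.3143 − 17 = 5.3143.
Deadweight loss = ½ × 13.6263 × 5.3143 = $36.21 thousand.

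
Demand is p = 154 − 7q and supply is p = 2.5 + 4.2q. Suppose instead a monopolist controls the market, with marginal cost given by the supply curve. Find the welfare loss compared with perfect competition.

151.58

Competitive equilibrium: 154 − 7q = 2.5 + 4.2q → q* = 13.5268, p* = 59.3125.
Marginal revenue: MR = 154 − 14q. Set MR = MC: 154 − 14q = 2.5 + 4.2q → q_m = 8.3242.
Price p_m = 154 − 7·8.3242 = 95.7306; MC(q_m) = 2.5 + 4.2·8.3242 = 37.4616.
Competitive q* = 13.5268, so Δq = 5.2026; wedge = 95.7306 − 37.4616 = 58.269.
Deadweight loss = ½ × 5.2026 × 58.269 = 151.58.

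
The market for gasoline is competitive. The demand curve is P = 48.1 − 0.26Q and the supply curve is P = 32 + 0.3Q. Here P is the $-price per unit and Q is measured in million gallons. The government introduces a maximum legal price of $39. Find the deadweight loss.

Competitive equilibrium: 48.1 − 0.26Q = 32 + 0.3Q → Q* = 28.75, P* = 40.625.
At the ceiling P = 39, quantity supplied = (39 − 32)/0.3 = 23.3333.
Willingness to pay at Q' = 23.3333: 48.1 − 0.26·23.3333 = 42.0333.
ΔQ = 28.75 − 23.3333 = 5.4167; wedge = 42.0333 − 39 = 3.0333.
Deadweight loss = ½ × 5.4167 × 3.0333 = $8.22 million.

$8.22 million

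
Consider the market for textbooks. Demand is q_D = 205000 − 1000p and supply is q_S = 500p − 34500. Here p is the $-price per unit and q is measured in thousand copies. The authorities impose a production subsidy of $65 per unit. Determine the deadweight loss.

In inverse form: demand p = 205 − 0.001q, supply p = 69 + 0.002q.
Competitive equilibrium: 205 − 0.001q = 69 + 0.002q → q* = 45333.3333, p* = 159.6667.
The subsidy lowers effective supply by 65: p = 4 + 0.002q.
New quantity: 205 − 0.001q = 4 + 0.002q → q' = 67000.
Overproduction Δq = 67000 − 45333.3333 = 21666.6667; wedge = subsidy = 65.
Welfare loss = ½ × 21666.6667 × 65 = $704166.67 thousand.

$704166.67 thousand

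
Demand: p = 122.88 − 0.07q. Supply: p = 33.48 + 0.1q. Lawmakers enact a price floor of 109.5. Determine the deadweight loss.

9524.30

Competitive equilibrium: 122.88 − 0.07q = 33.48 + 0.1q → q* = 525.882353, p* = 86.068235.
At the floor p = 109.5, quantity demanded = (122.88 − 109.5)/0.07 = 191.142857.
Sellers' marginal cost at q' = 191.142857: 33.48 + 0.1·191.142857 = 52.594286.
Δq = 525.882353 − 191.142857 = 334.739496; wedge = 109.5 − 52.594286 = 56.905714.
Deadweight loss = ½ × 334.739496 × 56.905714 = 9524.30.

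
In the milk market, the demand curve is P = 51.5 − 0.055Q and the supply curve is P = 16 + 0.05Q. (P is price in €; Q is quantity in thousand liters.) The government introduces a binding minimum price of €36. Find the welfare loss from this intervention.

Competitive equilibrium: 51.5 − 0.055Q = 16 + 0.05Q → Q* = 338.0952, P* = 32.9048.
At the floor P = 36, quantity demanded = (51.5 − 36)/0.055 = 281.8182.
Sellers' marginal cost at Q' = 281.8182: 16 + 0.05·281.8182 = 30.0909.
ΔQ = 338.0952 − 281.8182 = 56.277; wedge = 36 − 30.0909 = 5.9091.
Deadweight loss = ½ × 56.277 × 5.9091 = €166.27 thousand.

€166.27 thousand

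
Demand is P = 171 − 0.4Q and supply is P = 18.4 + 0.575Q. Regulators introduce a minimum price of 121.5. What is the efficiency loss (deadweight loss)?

Competitive equilibrium: 171 − 0.4Q = 18.4 + 0.575Q → Q* = 156.5128, P* = 108.3949.
At the floor P = 121.5, quantity demanded = (171 − 121.5)/0.4 = 123.75.
Sellers' marginal cost at Q' = 123.75: 18.4 + 0.575·123.75 = 89.5563.
ΔQ = 156.5128 − 123.75 = 32.7628; wedge = 121.5 − 89.5563 = 31.9437.
Welfare loss = ½ × 32.7628 × 31.9437 = 523.28.

523.28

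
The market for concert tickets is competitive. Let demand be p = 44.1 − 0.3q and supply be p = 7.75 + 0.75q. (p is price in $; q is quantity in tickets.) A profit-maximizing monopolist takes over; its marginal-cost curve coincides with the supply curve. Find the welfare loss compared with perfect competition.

Competitive equilibrium: 44.1 − 0.3q = 7.75 + 0.75q → q* = 34.619, p* = 33.7143.
Marginal revenue: MR = 44.1 − 0.6q. Set MR = MC: 44.1 − 0.6q = 7.75 + 0.75q → q_m = 26.9259.
Price p_m = 44.1 − 0.3·26.9259 = 36.0222; MC(q_m) = 7.75 + 0.75·26.9259 = 27.9444.
Competitive q* = 34.619, so Δq = 7.6931; wedge = 36.0222 − 27.9444 = 8.0778.
Welfare loss = ½ × 7.6931 × 8.0778 = $31.07.

$31.07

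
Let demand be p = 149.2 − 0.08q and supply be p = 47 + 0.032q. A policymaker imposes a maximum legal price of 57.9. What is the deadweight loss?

18314.30

Competitive equilibrium: 149.2 − 0.08q = 47 + 0.032q → q* = 912.5, p* = 76.2.
At the ceiling p = 57.9, quantity supplied = (57.9 − 47)/0.032 = 340.625.
Willingness to pay at q' = 340.625: 149.2 − 0.08·340.625 = 121.95.
Δq = 912.5 − 340.625 = 571.875; wedge = 121.95 − 57.9 = 64.05.
Deadweight loss = ½ × 571.875 × 64.05 = 18314.30.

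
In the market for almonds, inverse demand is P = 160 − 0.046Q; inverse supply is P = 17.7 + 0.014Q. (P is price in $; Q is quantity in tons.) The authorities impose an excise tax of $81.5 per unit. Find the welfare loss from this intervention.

$55352.08

Competitive equilibrium: 160 − 0.046Q = 17.7 + 0.014Q → Q* = 2371.66667, P* = 50.90333.
With the tax, the buyer price exceeds the seller price by 81.5: (160 − 0.046Q) − (17.7 + 0.014Q) = 81.5 → Q' = 1013.33333.
ΔQ = 2371.66667 − 1013.33333 = 1358.33334; the wedge equals the tax, 81.5.
The triangle = ½ × 1358.33334 × 81.5 = $55352.08.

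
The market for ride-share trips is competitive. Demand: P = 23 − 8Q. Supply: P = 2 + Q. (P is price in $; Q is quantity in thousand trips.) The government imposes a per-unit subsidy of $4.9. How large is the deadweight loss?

$1.33 thousand

Competitive equilibrium: 23 − 8Q = 2 + Q → Q* = 2.3333, P* = 4.3333.
The subsidy lowers effective supply by 4.9: P = Q − 2.9.
New quantity: 23 − 8Q = Q − 2.9 → Q' = 2.8778.
Overproduction ΔQ = 2.8778 − 2.3333 = 0.5445; wedge = subsidy = 4.9.
Deadweight loss = ½ × 0.5445 × 4.9 = $1.33 thousand.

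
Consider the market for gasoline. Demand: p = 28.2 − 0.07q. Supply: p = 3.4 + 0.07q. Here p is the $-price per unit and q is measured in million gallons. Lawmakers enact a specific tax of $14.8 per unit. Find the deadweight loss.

Competitive equilibrium: 28.2 − 0.07q = 3.4 + 0.07q → q* = 177.1429, p* = 15.8.
With the tax, the buyer price exceeds the seller price by 14.8: (28.2 − 0.07q) − (3.4 + 0.07q) = 14.8 → q' = 71.4286.
Δq = 177.1429 − 71.4286 = 105.7143; the wedge equals the tax, 14.8.
Welfare loss = ½ × 105.7143 × 14.8 = $782.29 million.

$782.29 million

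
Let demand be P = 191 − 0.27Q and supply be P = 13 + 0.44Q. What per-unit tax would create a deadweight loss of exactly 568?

28.4

Competitive equilibrium: 191 − 0.27Q = 13 + 0.44Q → Q* = 250.7042, P* = 123.3099.
A tax t gives ΔQ = t/0.71 and wedge t, so DWL = t²/1.42.
t²/1.42 = 568 → t² = 806.56 → t = 28.4.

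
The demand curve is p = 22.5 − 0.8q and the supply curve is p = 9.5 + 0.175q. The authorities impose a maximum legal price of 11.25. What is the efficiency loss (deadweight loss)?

Competitive equilibrium: 22.5 − 0.8q = 9.5 + 0.175q → q* = 13.3333, p* = 11.8333.
At the ceiling p = 11.25, quantity supplied = (11.25 − 9.5)/0.175 = 10.
Willingness to pay at q' = 10: 22.5 − 0.8·10 = 14.5.
Δq = 13.3333 − 10 = 3.3333; wedge = 14.5 − 11.25 = 3.25.
The triangle = ½ × 3.3333 × 3.25 = 5.42.

5.42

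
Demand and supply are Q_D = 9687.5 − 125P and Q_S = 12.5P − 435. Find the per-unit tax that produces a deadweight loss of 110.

4.4

In inverse form: demand P = 77.5 − 0.008Q, supply P = 34.8 + 0.08Q.
Competitive equilibrium: 77.5 − 0.008Q = 34.8 + 0.08Q → Q* = 485.2273, P* = 73.6182.
A tax t gives ΔQ = t/0.088 and wedge t, so DWL = t²/0.176.
t²/0.176 = 110 → t² = 19.36 → t = 4.4.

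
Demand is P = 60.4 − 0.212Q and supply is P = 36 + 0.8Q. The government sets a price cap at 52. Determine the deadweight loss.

Competitive equilibrium: 60.4 − 0.212Q = 36 + 0.8Q → Q* = 24.1107, P* = 55.2885.
At the ceiling P = 52, quantity supplied = (52 − 36)/0.8 = 20.
Willingness to pay at Q' = 20: 60.4 − 0.212·20 = 56.16.
ΔQ = 24.1107 − 20 = 4.1107; wedge = 56.16 − 52 = 4.16.
The triangle = ½ × 4.1107 × 4.16 = 8.55.

8.55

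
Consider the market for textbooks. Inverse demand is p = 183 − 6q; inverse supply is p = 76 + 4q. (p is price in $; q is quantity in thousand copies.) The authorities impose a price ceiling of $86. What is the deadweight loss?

$336.20 thousand

Competitive equilibrium: 183 − 6q = 76 + 4q → q* = 10.7, p* = 118.8.
At the ceiling p = 86, quantity supplied = (86 − 76)/4 = 2.5.
Willingness to pay at q' = 2.5: 183 − 6·2.5 = 168.
Δq = 10.7 − 2.5 = 8.2; wedge = 168 − 86 = 82.
Deadweight loss = ½ × 8.2 × 82 = $336.20 thousand.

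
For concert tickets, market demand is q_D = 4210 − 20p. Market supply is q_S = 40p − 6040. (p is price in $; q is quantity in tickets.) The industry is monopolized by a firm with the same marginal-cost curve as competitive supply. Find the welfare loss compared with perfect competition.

$3776.27

In inverse form: demand p = 210.5 − 0.05q, supply p = 151 + 0.025q.
Competitive equilibrium: 210.5 − 0.05q = 151 + 0.025q → q* = 793.3333, p* = 170.8333.
Marginal revenue: MR = 210.5 − 0.1q. Set MR = MC: 210.5 − 0.1q = 151 + 0.025q → q_m = 476.
Price p_m = 210.5 − 0.05·476 = 186.7; MC(q_m) = 151 + 0.025·476 = 162.9.
Competitive q* = 793.3333, so Δq = 317.3333; wedge = 186.7 − 162.9 = 23.8.
DWL = ½ × 317.3333 × 23.8 = $3776.27.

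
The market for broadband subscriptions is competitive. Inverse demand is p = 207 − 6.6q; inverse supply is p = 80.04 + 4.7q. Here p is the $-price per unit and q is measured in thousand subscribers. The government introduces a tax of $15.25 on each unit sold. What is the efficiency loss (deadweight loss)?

$10.29 thousand

Competitive equilibrium: 207 − 6.6q = 80.04 + 4.7q → q* = 11.2354, p* = 132.8464.
With the tax, the buyer price exceeds the seller price by 15.25: (207 − 6.6q) − (80.04 + 4.7q) = 15.25 → q' = 9.8858.
Δq = 11.2354 − 9.8858 = 1.3496; the wedge equals the tax, 15.25.
Welfare loss = ½ × 1.3496 × 15.25 = $10.29 thousand.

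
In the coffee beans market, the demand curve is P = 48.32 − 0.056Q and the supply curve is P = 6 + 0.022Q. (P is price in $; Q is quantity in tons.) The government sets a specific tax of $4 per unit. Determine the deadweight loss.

$102.56

Competitive equilibrium: 48.32 − 0.056Q = 6 + 0.022Q → Q* = 542.5641, P* = 17.9364.
With the tax, the buyer price exceeds the seller price by 4: (48.32 − 0.056Q) − (6 + 0.022Q) = 4 → Q' = 491.2821.
ΔQ = 542.5641 − 491.2821 = 51.282; the wedge equals the tax, 4.
The triangle = ½ × 51.282 × 4 = $102.56.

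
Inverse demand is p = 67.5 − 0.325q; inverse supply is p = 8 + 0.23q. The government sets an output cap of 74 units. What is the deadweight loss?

306

Competitive equilibrium: 67.5 − 0.325q = 8 + 0.23q → q* = 107.2072, p* = 32.6577.
At q = 74: demand price = 67.5 − 0.325·74 = 43.45; supply price = 8 + 0.23·74 = 25.02.
Δq = 107.2072 − 74 = 33.2072; wedge = 43.45 − 25.02 = 18.43.
Welfare loss = ½ × 33.2072 × 18.43 = 306.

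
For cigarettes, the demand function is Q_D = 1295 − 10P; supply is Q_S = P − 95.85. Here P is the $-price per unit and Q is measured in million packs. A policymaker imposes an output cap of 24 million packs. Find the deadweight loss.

In inverse form: demand P = 129.5 − 0.1Q, supply P = 95.85 + Q.
Competitive equilibrium: 129.5 − 0.1Q = 95.85 + Q → Q* = 30.5909, P* = 126.4409.
At Q = 24: demand price = 129.5 − 0.1·24 = 127.1; supply price = 95.85 + 1·24 = 119.85.
ΔQ = 30.5909 − 24 = 6.5909; wedge = 127.1 − 119.85 = 7.25.
Deadweight loss = ½ × 6.5909 × 7.25 = $23.89 million.

$23.89 million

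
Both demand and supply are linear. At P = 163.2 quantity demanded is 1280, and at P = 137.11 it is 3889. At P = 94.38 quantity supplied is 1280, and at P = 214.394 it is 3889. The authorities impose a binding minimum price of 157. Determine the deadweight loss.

Demand slope = (137.11 − 163.2)/(3889 − 1280) = −0.01, so P = 176 − 0.01Q.
Supply slope = (214.394 − 94.38)/(3889 − 1280) = 0.046, so P = 35.5 + 0.046Q.
Competitive equilibrium: 176 − 0.01Q = 35.5 + 0.046Q → Q* = 2508.9286, P* = 150.9107.
At the floor P = 157, quantity demanded = (176 − 157)/0.01 = 1900.
Sellers' marginal cost at Q' = 1900: 35.5 + 0.046·1900 = 122.9.
ΔQ = 2508.9286 − 1900 = 608.9286; wedge = 157 − 122.9 = 34.1.
DWL = ½ × 608.9286 × 34.1 = 10382.23.

10382.23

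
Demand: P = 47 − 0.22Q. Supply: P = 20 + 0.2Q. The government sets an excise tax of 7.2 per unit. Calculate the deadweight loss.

61.71

Competitive equilibrium: 47 − 0.22Q = 20 + 0.2Q → Q* = 64.2857, P* = 32.8571.
With the tax, the buyer price exceeds the seller price by 7.2: (47 − 0.22Q) − (20 + 0.2Q) = 7.2 → Q' = 47.1429.
ΔQ = 64.2857 − 47.1429 = 17.1428; the wedge equals the tax, 7.2.
The triangle = ½ × 17.1428 × 7.2 = 61.71.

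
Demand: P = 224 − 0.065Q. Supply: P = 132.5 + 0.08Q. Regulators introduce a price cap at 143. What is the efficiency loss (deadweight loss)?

Competitive equilibrium: 224 − 0.065Q = 132.5 + 0.08Q → Q* = 631.03448, P* = 182.98276.
At the ceiling P = 143, quantity supplied = (143 − 132.5)/0.08 = 131.25.
Willingness to pay at Q' = 131.25: 224 − 0.065·131.25 = 215.46875.
ΔQ = 631.03448 − 131.25 = 499.78448; wedge = 215.46875 − 143 = 72.46875.
The triangle = ½ × 499.78448 × 72.46875 = 18109.38.

18109.38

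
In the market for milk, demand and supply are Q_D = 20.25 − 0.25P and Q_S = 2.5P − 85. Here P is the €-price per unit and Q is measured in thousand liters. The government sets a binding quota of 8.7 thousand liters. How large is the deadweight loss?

€8.64 thousand

In inverse form: demand P = 81 − 4Q, supply P = 34 + 0.4Q.
Competitive equilibrium: 81 − 4Q = 34 + 0.4Q → Q* = 10.6818, P* = 38.2727.
At Q = 8.7: demand price = 81 − 4·8.7 = 46.2; supply price = 34 + 0.4·8.7 = 37.48.
ΔQ = 10.6818 − 8.7 = 1.9818; wedge = 46.2 − 37.48 = 8.72.
Welfare loss = ½ × 1.9818 × 8.72 = €8.64 thousand.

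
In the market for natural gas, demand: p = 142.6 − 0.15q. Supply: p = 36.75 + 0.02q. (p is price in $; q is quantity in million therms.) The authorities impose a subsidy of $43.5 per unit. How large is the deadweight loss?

$5565.44 million

Competitive equilibrium: 142.6 − 0.15q = 36.75 + 0.02q → q* = 622.6471, p* = 49.2029.
The subsidy lowers effective supply by 43.5: p = 0.02q − 6.75.
New quantity: 142.6 − 0.15q = 0.02q − 6.75 → q' = 878.5294.
Overproduction Δq = 878.5294 − 622.6471 = 255.8823; wedge = subsidy = 43.5.
The triangle = ½ × 255.8823 × 43.5 = $5565.44 million.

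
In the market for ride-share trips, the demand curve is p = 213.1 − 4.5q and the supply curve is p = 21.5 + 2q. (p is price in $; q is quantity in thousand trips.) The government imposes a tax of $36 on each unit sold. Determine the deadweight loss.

Competitive equilibrium: 213.1 − 4.5q = 21.5 + 2q → q* = 29.4769, p* = 80.4538.
With the tax, the buyer price exceeds the seller price by 36: (213.1 − 4.5q) − (21.5 + 2q) = 36 → q' = 23.9385.
Δq = 29.4769 − 23.9385 = 5.5384; the wedge equals the tax, 36.
The triangle = ½ × 5.5384 × 36 = $99.69 thousand.

$99.69 thousand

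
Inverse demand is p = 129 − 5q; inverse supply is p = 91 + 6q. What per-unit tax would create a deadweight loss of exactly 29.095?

25.3

Competitive equilibrium: 129 − 5q = 91 + 6q → q* = 3.4545, p* = 111.7273.
A tax t gives Δq = t/11 and wedge t, so DWL = t²/22.
t²/22 = 29.095 → t² = 640.09 → t = 25.3.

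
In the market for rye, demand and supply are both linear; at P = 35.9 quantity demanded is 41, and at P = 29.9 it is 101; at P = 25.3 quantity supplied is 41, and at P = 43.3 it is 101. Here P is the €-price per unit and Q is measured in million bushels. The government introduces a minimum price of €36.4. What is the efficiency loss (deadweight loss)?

Demand slope = (29.9 − 35.9)/(101 − 41) = −0.1, so P = 40 − 0.1Q.
Supply slope = (43.3 − 25.3)/(101 − 41) = 0.3, so P = 13 + 0.3Q.
Competitive equilibrium: 40 − 0.1Q = 13 + 0.3Q → Q* = 67.5, P* = 33.25.
At the floor P = 36.4, quantity demanded = (40 − 36.4)/0.1 = 36.
Sellers' marginal cost at Q' = 36: 13 + 0.3·36 = 23.8.
ΔQ = 67.5 − 36 = 31.5; wedge = 36.4 − 23.8 = 12.6.
DWL = ½ × 31.5 × 12.6 = €198.45 million.

€198.45 million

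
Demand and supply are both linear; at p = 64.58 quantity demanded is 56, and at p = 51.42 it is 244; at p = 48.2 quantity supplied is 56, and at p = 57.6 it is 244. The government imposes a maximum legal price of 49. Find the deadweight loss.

871.215

Demand slope = (51.42 − 64.58)/(244 − 56) = −0.07, so p = 68.5 − 0.07q.
Supply slope = (57.6 − 48.2)/(244 − 56) = 0.05, so p = 45.4 + 0.05q.
Competitive equilibrium: 68.5 − 0.07q = 45.4 + 0.05q → q* = 192.5, p* = 55.025.
At the ceiling p = 49, quantity supplied = (49 − 45.4)/0.05 = 72.
Willingness to pay at q' = 72: 68.5 − 0.07·72 = 63.46.
Δq = 192.5 − 72 = 120.5; wedge = 63.46 − 49 = 14.46.
Welfare loss = ½ × 120.5 × 14.46 = 871.215.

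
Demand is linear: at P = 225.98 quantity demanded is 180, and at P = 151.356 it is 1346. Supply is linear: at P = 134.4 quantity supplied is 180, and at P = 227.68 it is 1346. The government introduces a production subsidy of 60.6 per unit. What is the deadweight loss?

12751.25

Demand slope = (151.356 − 225.98)/(1346 − 180) = −0.064, so P = 237.5 − 0.064Q.
Supply slope = (227.68 − 134.4)/(1346 − 180) = 0.08, so P = 120 + 0.08Q.
Competitive equilibrium: 237.5 − 0.064Q = 120 + 0.08Q → Q* = 815.9722, P* = 185.2778.
The subsidy lowers effective supply by 60.6: P = 59.4 + 0.08Q.
New quantity: 237.5 − 0.064Q = 59.4 + 0.08Q → Q' = 1236.8056.
Overproduction ΔQ = 1236.8056 − 815.9722 = 420.8334; wedge = subsidy = 60.6.
DWL = ½ × 420.8334 × 60.6 = 12751.25.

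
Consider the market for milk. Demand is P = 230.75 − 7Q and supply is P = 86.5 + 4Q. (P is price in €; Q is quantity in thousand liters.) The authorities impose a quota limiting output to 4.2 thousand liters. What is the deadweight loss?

Competitive equilibrium: 230.75 − 7Q = 86.5 + 4Q → Q* = 13.1136, P* = 138.9545.
At Q = 4.2: demand price = 230.75 − 7·4.2 = 201.35; supply price = 86.5 + 4·4.2 = 103.3.
ΔQ = 13.1136 − 4.2 = 8.9136; wedge = 201.35 − 103.3 = 98.05.
Welfare loss = ½ × 8.9136 × 98.05 = €436.99 thousand.

€436.99 thousand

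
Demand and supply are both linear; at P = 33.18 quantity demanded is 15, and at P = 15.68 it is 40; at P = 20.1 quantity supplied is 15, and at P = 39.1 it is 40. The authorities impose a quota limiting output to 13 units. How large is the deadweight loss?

87.67

Demand slope = (15.68 − 33.18)/(40 − 15) = −0.7, so P = 43.68 − 0.7Q.
Supply slope = (39.1 − 20.1)/(40 − 15) = 0.76, so P = 8.7 + 0.76Q.
Competitive equilibrium: 43.68 − 0.7Q = 8.7 + 0.76Q → Q* = 23.9589, P* = 26.9088.
At Q = 13: demand price = 43.68 − 0.7·13 = 34.58; supply price = 8.7 + 0.76·13 = 18.58.
ΔQ = 23.9589 − 13 = 10.9589; wedge = 34.58 − 18.58 = 16.
Welfare loss = ½ × 10.9589 × 16 = 87.67.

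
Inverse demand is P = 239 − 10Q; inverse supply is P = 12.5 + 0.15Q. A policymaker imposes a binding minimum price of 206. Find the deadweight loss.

1835.02

Competitive equilibrium: 239 − 10Q = 12.5 + 0.15Q → Q* = 22.3153, P* = 15.8473.
At the floor P = 206, quantity demanded = (239 − 206)/10 = 3.3.
Sellers' marginal cost at Q' = 3.3: 12.5 + 0.15·3.3 = 12.995.
ΔQ = 22.3153 − 3.3 = 19.0153; wedge = 206 − 12.995 = 193.005.
Welfare loss = ½ × 19.0153 × 193.005 = 1835.02.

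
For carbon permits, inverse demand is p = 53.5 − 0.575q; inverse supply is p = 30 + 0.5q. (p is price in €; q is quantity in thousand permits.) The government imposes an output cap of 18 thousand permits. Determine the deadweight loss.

Competitive equilibrium: 53.5 − 0.575q = 30 + 0.5q → q* = 21.8605, p* = 40.9302.
At q = 18: demand price = 53.5 − 0.575·18 = 43.15; supply price = 30 + 0.5·18 = 39.
Δq = 21.8605 − 18 = 3.8605; wedge = 43.15 − 39 = 4.15.
Deadweight loss = ½ × 3.8605 × 4.15 = €8.01 thousand.

€8.01 thousand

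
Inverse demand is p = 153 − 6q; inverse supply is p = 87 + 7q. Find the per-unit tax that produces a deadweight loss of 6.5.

Competitive equilibrium: 153 − 6q = 87 + 7q → q* = 5.0769, p* = 122.5385.
A tax t gives Δq = t/13 and wedge t, so DWL = t²/26.
t²/26 = 6.5 → t² = 169 → t = 13.

13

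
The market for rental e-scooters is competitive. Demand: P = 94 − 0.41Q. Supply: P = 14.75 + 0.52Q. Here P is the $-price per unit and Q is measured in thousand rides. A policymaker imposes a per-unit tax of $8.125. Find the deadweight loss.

Competitive equilibrium: 94 − 0.41Q = 14.75 + 0.52Q → Q* = 85.2151, P* = 59.0618.
With the tax, the buyer price exceeds the seller price by 8.125: (94 − 0.41Q) − (14.75 + 0.52Q) = 8.125 → Q' = 76.4785.
ΔQ = 85.2151 − 76.4785 = 8.7366; the wedge equals the tax, 8.125.
DWL = ½ × 8.7366 × 8.125 = $35.49 thousand.

$35.49 thousand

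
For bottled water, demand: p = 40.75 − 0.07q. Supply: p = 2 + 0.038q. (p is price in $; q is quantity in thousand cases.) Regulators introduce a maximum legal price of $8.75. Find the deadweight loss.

Competitive equilibrium: 40.75 − 0.07q = 2 + 0.038q → q* = 358.7963, p* = 15.6343.
At the ceiling p = 8.75, quantity supplied = (8.75 − 2)/0.038 = 177.6316.
Willingness to pay at q' = 177.6316: 40.75 − 0.07·177.6316 = 28.3158.
Δq = 358.7963 − 177.6316 = 181.1647; wedge = 28.3158 − 8.75 = 19.5658.
DWL = ½ × 181.1647 × 19.5658 = $1772.32 thousand.

$1772.32 thousand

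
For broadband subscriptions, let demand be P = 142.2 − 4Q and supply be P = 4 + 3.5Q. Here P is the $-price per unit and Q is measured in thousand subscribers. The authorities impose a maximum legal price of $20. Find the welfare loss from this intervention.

$719.88 thousand

Competitive equilibrium: 142.2 − 4Q = 4 + 3.5Q → Q* = 18.4267, P* = 68.4933.
At the ceiling P = 20, quantity supplied = (20 − 4)/3.5 = 4.5714.
Willingness to pay at Q' = 4.5714: 142.2 − 4·4.5714 = 123.9144.
ΔQ = 18.4267 − 4.5714 = 13.8553; wedge = 123.9144 − 20 = 103.9144.
Deadweight loss = ½ × 13.8553 × 103.9144 = $719.88 thousand.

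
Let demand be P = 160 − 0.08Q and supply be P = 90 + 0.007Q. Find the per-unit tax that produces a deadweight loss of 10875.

43.5

Competitive equilibrium: 160 − 0.08Q = 90 + 0.007Q → Q* = 804.5977, P* = 95.6322.
A tax t gives ΔQ = t/0.087 and wedge t, so DWL = t²/0.174.
t²/0.174 = 10875 → t² = 1892.25 → t = 43.5.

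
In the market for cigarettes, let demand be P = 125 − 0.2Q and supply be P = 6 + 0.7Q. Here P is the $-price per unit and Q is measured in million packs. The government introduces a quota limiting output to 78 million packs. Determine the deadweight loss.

$1323.02 million

Competitive equilibrium: 125 − 0.2Q = 6 + 0.7Q → Q* = 132.2222, P* = 98.5556.
At Q = 78: demand price = 125 − 0.2·78 = 109.4; supply price = 6 + 0.7·78 = 60.6.
ΔQ = 132.2222 − 78 = 54.2222; wedge = 109.4 − 60.6 = 48.8.
Deadweight loss = ½ × 54.2222 × 48.8 = $1323.02 million.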